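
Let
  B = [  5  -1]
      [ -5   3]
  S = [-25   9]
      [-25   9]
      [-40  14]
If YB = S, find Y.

Y = [[-3, 2], [-3, 2], [-5, 3]]

B is on the right of Y, so right-multiply by B⁻¹: Y = SB⁻¹.
det B = 10; the adjugate gives B⁻¹ = [[3/10, 1/10], [1/2, 1/2]].
Y = SB⁻¹ = [[-25, 9], [-25, 9], [-40, 14]] · [[3/10, 1/10], [1/2, 1/2]] = [[-3, 2], [-3, 2], [-5, 3]].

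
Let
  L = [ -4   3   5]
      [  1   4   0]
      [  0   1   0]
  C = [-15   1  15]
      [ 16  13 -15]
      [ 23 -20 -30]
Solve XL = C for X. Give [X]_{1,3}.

4

L is on the right of X, so right-multiply by L⁻¹: X = CL⁻¹.
det L = 5; the adjugate gives L⁻¹ = [[0, 1, -4], [0, 0, 1], [1/5, 4/5, -19/5]].
X = CL⁻¹ = [[-15, 1, 15], [16, 13, -15], [23, -20, -30]] · [[0, 1, -4], [0, 0, 1], [1/5, 4/5, -19/5]] = [[3, -3, 4], [-3, 4, 6], [-6, -1, 2]].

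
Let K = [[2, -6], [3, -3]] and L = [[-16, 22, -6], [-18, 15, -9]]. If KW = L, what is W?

W = [[-5, 2, -3], [1, -3, 0]]

K is on the left of W, so left-multiply by K⁻¹: W = K⁻¹L.
det K = 12; the adjugate gives K⁻¹ = [[-1/4, 1/2], [-1/4, 1/6]].
W = K⁻¹L = [[-1/4, 1/2], [-1/4, 1/6]] · [[-16, 22, -6], [-18, 15, -9]] = [[-5, 2, -3], [1, -3, 0]].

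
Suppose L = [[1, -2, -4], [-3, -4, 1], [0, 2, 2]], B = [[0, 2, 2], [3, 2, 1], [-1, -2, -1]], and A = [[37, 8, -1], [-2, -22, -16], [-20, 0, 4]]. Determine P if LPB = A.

P = [[-1, -2, -5], [2, 0, 1], [0, -4, -3]]

Left-multiply by L⁻¹ and right-multiply by B⁻¹: P = L⁻¹AB⁻¹.
det L = 2; the adjugate gives L⁻¹ = [[-5, -2, -9], [3, 1, 11/2], [-3, -1, -5]].
det B = -4; the adjugate gives B⁻¹ = [[0, 1/2, 1/2], [-1/2, -1/2, -3/2], [1, 1/2, 3/2]].
L⁻¹A = [[-1, 4, 1], [-1, 2, 3], [-9, -2, -1]].
P = (L⁻¹A)B⁻¹ = [[-1, -2, -5], [2, 0, 1], [0, -4, -3]].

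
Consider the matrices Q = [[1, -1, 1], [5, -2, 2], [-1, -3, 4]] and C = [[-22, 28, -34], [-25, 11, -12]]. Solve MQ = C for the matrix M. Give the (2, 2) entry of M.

-6

Right-multiplying both sides by Q⁻¹ gives M = CQ⁻¹.
Q has determinant 3; Q⁻¹ = [[-2/3, 1/3, 0], [-22/3, 5/3, 1], [-17/3, 4/3, 1]].
M = CQ⁻¹ = [[-22, 28, -34], [-25, 11, -12]] · [[-2/3, 1/3, 0], [-22/3, 5/3, 1], [-17/3, 4/3, 1]] = [[2, -6, -6], [4, -6, -1]].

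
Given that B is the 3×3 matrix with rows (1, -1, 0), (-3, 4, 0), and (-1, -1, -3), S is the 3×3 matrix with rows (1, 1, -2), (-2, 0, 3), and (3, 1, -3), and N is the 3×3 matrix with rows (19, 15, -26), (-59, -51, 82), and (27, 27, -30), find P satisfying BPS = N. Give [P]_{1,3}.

4

Isolating P: multiply by B⁻¹ from the left and S⁻¹ from the right, so P = B⁻¹NS⁻¹.
B has determinant -3; B⁻¹ = [[4, 1, 0], [3, 1, 0], [-7/3, -2/3, -1/3]].
S has determinant 4; S⁻¹ = [[-3/4, 1/4, 3/4], [3/4, 3/4, 1/4], [-1/2, 1/2, 1/2]].
B⁻¹N = [[17, 9, -22], [-2, -6, 4], [-14, -10, 16]].
P = (B⁻¹N)S⁻¹ = [[5, 0, 4], [-5, -3, -1], [-5, -3, -5]].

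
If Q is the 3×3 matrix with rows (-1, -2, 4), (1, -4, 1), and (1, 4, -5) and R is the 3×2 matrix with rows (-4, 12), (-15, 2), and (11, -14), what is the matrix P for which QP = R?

Q is on the left of P, so left-multiply by Q⁻¹: P = Q⁻¹R.
det Q = 4, so Q⁻¹ = [[4, 3/2, 7/2], [3/2, 1/4, 5/4], [2, 1/2, 3/2]].
P = Q⁻¹R = [[4, 3/2, 7/2], [3/2, 1/4, 5/4], [2, 1/2, 3/2]] · [[-4, 12], [-15, 2], [11, -14]] = [[0, 2], [4, 1], [1, 4]].

P = [[0, 2], [4, 1], [1, 4]]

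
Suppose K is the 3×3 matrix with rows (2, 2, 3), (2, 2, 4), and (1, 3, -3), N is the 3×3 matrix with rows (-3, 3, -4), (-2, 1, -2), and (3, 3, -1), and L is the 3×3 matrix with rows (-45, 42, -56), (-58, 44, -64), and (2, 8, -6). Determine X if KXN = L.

X = K⁻¹LN⁻¹ (apply K⁻¹ on the left and N⁻¹ on the right).
K has determinant -4; K⁻¹ = [[9/2, -15/4, -1/2], [-5/2, 9/4, 1/2], [-1, 1, 0]].
det N = -3; the adjugate gives N⁻¹ = [[-5/3, 3, 2/3], [8/3, -5, -2/3], [3, -6, -1]].
K⁻¹L = [[14, 20, -9], [-17, -2, -7], [-13, 2, -8]].
X = (K⁻¹L)N⁻¹ = [[3, -4, 5], [2, 1, -3], [3, -1, -2]].

X = [[3, -4, 5], [2, 1, -3], [3, -1, -2]]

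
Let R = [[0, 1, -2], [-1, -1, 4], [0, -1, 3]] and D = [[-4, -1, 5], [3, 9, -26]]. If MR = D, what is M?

M = [[-2, 4, -5], [4, -3, -2]]

R is on the right of M, so right-multiply by R⁻¹: M = DR⁻¹.
R has determinant 1; R⁻¹ = [[1, -1, 2], [3, 0, 2], [1, 0, 1]].
M = DR⁻¹ = [[-4, -1, 5], [3, 9, -26]] · [[1, -1, 2], [3, 0, 2], [1, 0, 1]] = [[-2, 4, -5], [4, -3, -2]].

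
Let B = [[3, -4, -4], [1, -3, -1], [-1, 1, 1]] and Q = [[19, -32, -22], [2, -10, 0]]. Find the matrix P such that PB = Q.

P = [[3, 5, -5], [-2, 5, -3]]

Since B sits to the right of P, P = QB⁻¹.
B has determinant 2; B⁻¹ = [[-1, 0, -4], [0, -1/2, -1/2], [-1, 1/2, -5/2]].
P = QB⁻¹ = [[19, -32, -22], [2, -10, 0]] · [[-1, 0, -4], [0, -1/2, -1/2], [-1, 1/2, -5/2]] = [[3, 5, -5], [-2, 5, -3]].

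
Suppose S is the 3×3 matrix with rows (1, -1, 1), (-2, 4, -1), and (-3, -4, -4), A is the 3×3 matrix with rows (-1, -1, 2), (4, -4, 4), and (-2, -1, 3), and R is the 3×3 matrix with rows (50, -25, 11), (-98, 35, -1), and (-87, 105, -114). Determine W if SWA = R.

Isolating W: multiply by S⁻¹ from the left and A⁻¹ from the right, so W = S⁻¹RA⁻¹.
det S = 5, so S⁻¹ = [[-4, -8/5, -3/5], [-1, -1/5, -1/5], [4, 7/5, 2/5]].
A has determinant 4; A⁻¹ = [[-2, 1/4, 1], [-5, 1/4, 3], [-3, 1/4, 2]].
S⁻¹R = [[9, -19, 26], [-13, -3, 12], [28, -9, -3]].
W = (S⁻¹R)A⁻¹ = [[-1, 4, 4], [5, -1, 2], [-2, 4, -5]].

W = [[-1, 4, 4], [5, -1, 2], [-2, 4, -5]]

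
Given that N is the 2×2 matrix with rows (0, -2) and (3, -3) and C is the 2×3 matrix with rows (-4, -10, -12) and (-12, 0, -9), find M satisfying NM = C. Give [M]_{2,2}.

5

Left-multiplying both sides by N⁻¹ gives M = N⁻¹C.
N has determinant 6; N⁻¹ = [[-1/2, 1/3], [-1/2, 0]].
M = N⁻¹C = [[-1/2, 1/3], [-1/2, 0]] · [[-4, -10, -12], [-12, 0, -9]] = [[-2, 5, 3], [2, 5, 6]].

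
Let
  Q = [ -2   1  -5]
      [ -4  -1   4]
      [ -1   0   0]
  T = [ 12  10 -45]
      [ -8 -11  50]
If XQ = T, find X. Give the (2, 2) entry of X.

Since Q sits to the right of X, X = TQ⁻¹.
det Q = 1; the adjugate gives Q⁻¹ = [[0, 0, -1], [-4, -5, 28], [-1, -1, 6]].
X = TQ⁻¹ = [[12, 10, -45], [-8, -11, 50]] · [[0, 0, -1], [-4, -5, 28], [-1, -1, 6]] = [[5, -5, -2], [-6, 5, 0]].

5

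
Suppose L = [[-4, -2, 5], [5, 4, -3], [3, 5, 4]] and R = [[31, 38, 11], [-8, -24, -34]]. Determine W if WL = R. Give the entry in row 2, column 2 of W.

-4

Right-multiplying both sides by L⁻¹ gives W = RL⁻¹.
L has determinant -1; L⁻¹ = [[-31, -33, 14], [29, 31, -13], [-13, -14, 6]].
W = RL⁻¹ = [[31, 38, 11], [-8, -24, -34]] · [[-31, -33, 14], [29, 31, -13], [-13, -14, 6]] = [[-2, 1, 6], [-6, -4, -4]].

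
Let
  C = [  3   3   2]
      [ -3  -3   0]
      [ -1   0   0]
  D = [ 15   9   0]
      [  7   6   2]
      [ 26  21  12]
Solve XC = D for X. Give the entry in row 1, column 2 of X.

Right-multiplying both sides by C⁻¹ gives X = DC⁻¹.
det C = -6, so C⁻¹ = [[0, 0, -1], [0, -1/3, 1], [1/2, 1/2, 0]].
X = DC⁻¹ = [[15, 9, 0], [7, 6, 2], [26, 21, 12]] · [[0, 0, -1], [0, -1/3, 1], [1/2, 1/2, 0]] = [[0, -3, -6], [1, -1, -1], [6, -1, -5]].

-3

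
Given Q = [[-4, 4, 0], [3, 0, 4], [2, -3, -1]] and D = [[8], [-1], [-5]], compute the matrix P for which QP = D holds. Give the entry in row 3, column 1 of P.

2

Since Q multiplies P on the left, P = Q⁻¹D.
det Q = -4; the adjugate gives Q⁻¹ = [[-3, -1, -4], [-11/4, -1, -4], [9/4, 1, 3]].
P = Q⁻¹D = [[-3, -1, -4], [-11/4, -1, -4], [9/4, 1, 3]] · [[8], [-1], [-5]] = [[-3], [-1], [2]].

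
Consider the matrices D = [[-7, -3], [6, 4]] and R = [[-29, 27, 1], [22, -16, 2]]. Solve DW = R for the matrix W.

Left-multiplying both sides by D⁻¹ gives W = D⁻¹R.
det D = -10, so D⁻¹ = [[-2/5, -3/10], [3/5, 7/10]].
W = D⁻¹R = [[-2/5, -3/10], [3/5, 7/10]] · [[-29, 27, 1], [22, -16, 2]] = [[5, -6, -1], [-2, 5, 2]].

W = [[5, -6, -1], [-2, 5, 2]]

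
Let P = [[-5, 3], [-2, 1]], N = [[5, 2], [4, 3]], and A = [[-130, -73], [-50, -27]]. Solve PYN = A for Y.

Isolating Y: multiply by P⁻¹ from the left and N⁻¹ from the right, so Y = P⁻¹AN⁻¹.
det P = 1, so P⁻¹ = [[1, -3], [2, -5]].
N has determinant 7; N⁻¹ = [[3/7, -2/7], [-4/7, 5/7]].
P⁻¹A = [[20, 8], [-10, -11]].
Y = (P⁻¹A)N⁻¹ = [[4, 0], [2, -5]].

Y = [[4, 0], [2, -5]]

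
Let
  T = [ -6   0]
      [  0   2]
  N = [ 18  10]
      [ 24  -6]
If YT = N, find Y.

Y = [[-3, 5], [-4, -3]]

T is on the right of Y, so right-multiply by T⁻¹: Y = NT⁻¹.
det T = -12, so T⁻¹ = [[-1/6, 0], [0, 1/2]].
Y = NT⁻¹ = [[18, 10], [24, -6]] · [[-1/6, 0], [0, 1/2]] = [[-3, 5], [-4, -3]].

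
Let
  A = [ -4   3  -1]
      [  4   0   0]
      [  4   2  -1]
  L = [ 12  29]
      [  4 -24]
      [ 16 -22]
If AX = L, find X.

A is on the left of X, so left-multiply by A⁻¹: X = A⁻¹L.
det A = 4, so A⁻¹ = [[0, 1/4, 0], [1, 2, -1], [2, 5, -3]].
X = A⁻¹L = [[0, 1/4, 0], [1, 2, -1], [2, 5, -3]] · [[12, 29], [4, -24], [16, -22]] = [[1, -6], [4, 3], [-4, 4]].

X = [[1, -6], [4, 3], [-4, 4]]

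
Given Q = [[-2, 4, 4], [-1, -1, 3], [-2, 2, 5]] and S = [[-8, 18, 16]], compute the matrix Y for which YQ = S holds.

Y = [[3, -2, 2]]

Right-multiplying both sides by Q⁻¹ gives Y = SQ⁻¹.
det Q = 2; the adjugate gives Q⁻¹ = [[-11/2, -6, 8], [-1/2, -1, 1], [-2, -2, 3]].
Y = SQ⁻¹ = [[-8, 18, 16]] · [[-11/2, -6, 8], [-1/2, -1, 1], [-2, -2, 3]] = [[3, -2, 2]].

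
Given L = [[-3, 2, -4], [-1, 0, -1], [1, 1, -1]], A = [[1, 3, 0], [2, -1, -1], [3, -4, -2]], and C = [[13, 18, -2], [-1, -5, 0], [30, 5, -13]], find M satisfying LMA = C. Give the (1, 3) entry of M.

Left-multiply by L⁻¹ and right-multiply by A⁻¹: M = L⁻¹CA⁻¹.
det L = -3, so L⁻¹ = [[-1/3, 2/3, 2/3], [2/3, -7/3, -1/3], [1/3, -5/3, -2/3]].
det A = 1; the adjugate gives A⁻¹ = [[-2, 6, -3], [1, -2, 1], [-5, 13, -7]].
L⁻¹C = [[15, -6, -8], [1, 22, 3], [-14, 11, 8]].
M = (L⁻¹C)A⁻¹ = [[4, -2, 5], [5, 1, -2], [-1, -2, -3]].

5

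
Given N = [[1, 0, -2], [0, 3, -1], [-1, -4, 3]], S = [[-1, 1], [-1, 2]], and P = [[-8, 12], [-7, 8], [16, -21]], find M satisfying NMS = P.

M = N⁻¹PS⁻¹ (apply N⁻¹ on the left and S⁻¹ on the right).
det N = -1; the adjugate gives N⁻¹ = [[-5, -8, -6], [-1, -1, -1], [-3, -4, -3]].
det S = -1, so S⁻¹ = [[-2, 1], [-1, 1]].
N⁻¹P = [[0, 2], [-1, 1], [4, -5]].
M = (N⁻¹P)S⁻¹ = [[-2, 2], [1, 0], [-3, -1]].

M = [[-2, 2], [1, 0], [-3, -1]]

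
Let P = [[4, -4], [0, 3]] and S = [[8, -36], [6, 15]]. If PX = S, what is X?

X = [[4, -4], [2, 5]]

Left-multiplying both sides by P⁻¹ gives X = P⁻¹S.
det P = 12, so P⁻¹ = [[1/4, 1/3], [0, 1/3]].
X = P⁻¹S = [[1/4, 1/3], [0, 1/3]] · [[8, -36], [6, 15]] = [[4, -4], [2, 5]].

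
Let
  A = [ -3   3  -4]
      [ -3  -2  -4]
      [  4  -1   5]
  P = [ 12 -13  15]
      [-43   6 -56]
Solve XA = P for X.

X = [[-2, 2, 3], [4, 5, -4]]

Since A sits to the right of X, X = PA⁻¹.
det A = -5, so A⁻¹ = [[14/5, 11/5, 4], [1/5, -1/5, 0], [-11/5, -9/5, -3]].
X = PA⁻¹ = [[12, -13, 15], [-43, 6, -56]] · [[14/5, 11/5, 4], [1/5, -1/5, 0], [-11/5, -9/5, -3]] = [[-2, 2, 3], [4, 5, -4]].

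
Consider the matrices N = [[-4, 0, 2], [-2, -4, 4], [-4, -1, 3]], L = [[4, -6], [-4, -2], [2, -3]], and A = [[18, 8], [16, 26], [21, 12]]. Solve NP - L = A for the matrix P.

P = [[-4, 2], [2, -2], [3, 5]]

NP = A + L = [[22, 2], [12, 24], [23, 9]].
Since N multiplies P on the left, P = N⁻¹(A + L).
det N = 4, so N⁻¹ = [[-2, -1/2, 2], [-5/2, -1, 3], [-7/2, -1, 4]].
P = N⁻¹(A + L) = [[-4, 2], [2, -2], [3, 5]].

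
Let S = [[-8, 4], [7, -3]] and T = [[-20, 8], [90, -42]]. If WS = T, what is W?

Since S sits to the right of W, W = TS⁻¹.
det S = -4; the adjugate gives S⁻¹ = [[3/4, 1], [7/4, 2]].
W = TS⁻¹ = [[-20, 8], [90, -42]] · [[3/4, 1], [7/4, 2]] = [[-1, -4], [-6, 6]].

W = [[-1, -4], [-6, 6]]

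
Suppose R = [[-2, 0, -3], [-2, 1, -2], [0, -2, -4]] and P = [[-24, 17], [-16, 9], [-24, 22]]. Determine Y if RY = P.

Y = [[6, -4], [4, -5], [4, -3]]

Since R multiplies Y on the left, Y = R⁻¹P.
det R = 4; the adjugate gives R⁻¹ = [[-2, 3/2, 3/4], [-2, 2, 1/2], [1, -1, -1/2]].
Y = R⁻¹P = [[-2, 3/2, 3/4], [-2, 2, 1/2], [1, -1, -1/2]] · [[-24, 17], [-16, 9], [-24, 22]] = [[6, -4], [4, -5], [4, -3]].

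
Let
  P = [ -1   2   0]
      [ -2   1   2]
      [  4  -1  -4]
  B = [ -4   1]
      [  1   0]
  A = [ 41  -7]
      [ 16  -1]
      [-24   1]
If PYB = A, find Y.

Left-multiply by P⁻¹ and right-multiply by B⁻¹: Y = P⁻¹AB⁻¹.
P has determinant 2; P⁻¹ = [[-1, 4, 2], [0, 2, 1], [-1, 7/2, 3/2]].
B has determinant -1; B⁻¹ = [[0, 1], [1, 4]].
P⁻¹A = [[-25, 5], [8, -1], [-21, 5]].
Y = (P⁻¹A)B⁻¹ = [[5, -5], [-1, 4], [5, -1]].

Y = [[5, -5], [-1, 4], [5, -1]]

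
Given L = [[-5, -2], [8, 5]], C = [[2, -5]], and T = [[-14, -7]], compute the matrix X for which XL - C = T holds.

XL = T + C = [[-12, -12]].
Since L sits to the right of X, X = (T + C)L⁻¹.
det L = -9; the adjugate gives L⁻¹ = [[-5/9, -2/9], [8/9, 5/9]].
X = (T + C)L⁻¹ = [[-4, -4]].

X = [[-4, -4]]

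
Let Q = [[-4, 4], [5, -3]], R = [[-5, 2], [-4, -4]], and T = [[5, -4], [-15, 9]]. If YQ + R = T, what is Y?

Y = [[0, 2], [4, 1]]

YQ = T − R = [[10, -6], [-11, 13]].
Since Q sits to the right of Y, Y = (T − R)Q⁻¹.
Q has determinant -8; Q⁻¹ = [[3/8, 1/2], [5/8, 1/2]].
Y = (T − R)Q⁻¹ = [[0, 2], [4, 1]].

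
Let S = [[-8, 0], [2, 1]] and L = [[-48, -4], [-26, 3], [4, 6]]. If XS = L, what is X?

Right-multiplying both sides by S⁻¹ gives X = LS⁻¹.
det S = -8; the adjugate gives S⁻¹ = [[-1/8, 0], [1/4, 1]].
X = LS⁻¹ = [[-48, -4], [-26, 3], [4, 6]] · [[-1/8, 0], [1/4, 1]] = [[5, -4], [4, 3], [1, 6]].

X = [[5, -4], [4, 3], [1, 6]]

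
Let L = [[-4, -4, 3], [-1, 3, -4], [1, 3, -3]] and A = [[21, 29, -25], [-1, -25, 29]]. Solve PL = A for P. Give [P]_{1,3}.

Right-multiplying both sides by L⁻¹ gives P = AL⁻¹.
det L = -2; the adjugate gives L⁻¹ = [[-3/2, 3/2, -7/2], [7/2, -9/2, 19/2], [3, -4, 8]].
P = AL⁻¹ = [[21, 29, -25], [-1, -25, 29]] · [[-3/2, 3/2, -7/2], [7/2, -9/2, 19/2], [3, -4, 8]] = [[-5, 1, 2], [1, -5, -2]].

2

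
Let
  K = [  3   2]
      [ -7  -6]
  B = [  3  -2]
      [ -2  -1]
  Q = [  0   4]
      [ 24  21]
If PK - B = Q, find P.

P = [[1, 0], [-2, -4]]

PK = Q + B = [[3, 2], [22, 20]].
K is on the right of P, so right-multiply by K⁻¹: P = (Q + B)K⁻¹.
det K = -4; the adjugate gives K⁻¹ = [[3/2, 1/2], [-7/4, -3/4]].
P = (Q + B)K⁻¹ = [[1, 0], [-2, -4]].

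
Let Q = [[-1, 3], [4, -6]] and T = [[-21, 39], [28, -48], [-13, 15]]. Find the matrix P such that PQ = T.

Right-multiplying both sides by Q⁻¹ gives P = TQ⁻¹.
det Q = -6; the adjugate gives Q⁻¹ = [[1, 1/2], [2/3, 1/6]].
P = TQ⁻¹ = [[-21, 39], [28, -48], [-13, 15]] · [[1, 1/2], [2/3, 1/6]] = [[5, -4], [-4, 6], [-3, -4]].

P = [[5, -4], [-4, 6], [-3, -4]]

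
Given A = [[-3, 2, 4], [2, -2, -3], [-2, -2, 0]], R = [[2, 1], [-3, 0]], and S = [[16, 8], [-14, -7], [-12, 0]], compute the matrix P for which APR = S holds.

Isolating P: multiply by A⁻¹ from the left and R⁻¹ from the right, so P = A⁻¹SR⁻¹.
A has determinant -2; A⁻¹ = [[3, 4, -1], [-3, -4, 1/2], [4, 5, -1]].
R has determinant 3; R⁻¹ = [[0, -1/3], [1, 2/3]].
A⁻¹S = [[4, -4], [2, 4], [6, -3]].
P = (A⁻¹S)R⁻¹ = [[-4, -4], [4, 2], [-3, -4]].

P = [[-4, -4], [4, 2], [-3, -4]]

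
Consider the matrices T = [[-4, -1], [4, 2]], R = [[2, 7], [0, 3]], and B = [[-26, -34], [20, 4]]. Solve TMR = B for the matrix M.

M = T⁻¹BR⁻¹ (apply T⁻¹ on the left and R⁻¹ on the right).
T has determinant -4; T⁻¹ = [[-1/2, -1/4], [1, 1]].
det R = 6, so R⁻¹ = [[1/2, -7/6], [0, 1/3]].
T⁻¹B = [[8, 16], [-6, -30]].
M = (T⁻¹B)R⁻¹ = [[4, -4], [-3, -3]].

M = [[4, -4], [-3, -3]]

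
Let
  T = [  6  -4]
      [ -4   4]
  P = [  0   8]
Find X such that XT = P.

X = [[4, 6]]

Right-multiplying both sides by T⁻¹ gives X = PT⁻¹.
det T = 8, so T⁻¹ = [[1/2, 1/2], [1/2, 3/4]].
X = PT⁻¹ = [[0, 8]] · [[1/2, 1/2], [1/2, 3/4]] = [[4, 6]].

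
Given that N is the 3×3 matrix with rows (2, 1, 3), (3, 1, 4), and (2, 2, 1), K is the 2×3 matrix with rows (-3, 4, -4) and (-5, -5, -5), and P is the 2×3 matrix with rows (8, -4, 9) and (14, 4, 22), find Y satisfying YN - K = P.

Y = [[-5, 5, 0], [0, 5, -3]]

YN = P + K = [[5, 0, 5], [9, -1, 17]].
Since N sits to the right of Y, Y = (P + K)N⁻¹.
det N = 3, so N⁻¹ = [[-7/3, 5/3, 1/3], [5/3, -4/3, 1/3], [4/3, -2/3, -1/3]].
Y = (P + K)N⁻¹ = [[-5, 5, 0], [0, 5, -3]].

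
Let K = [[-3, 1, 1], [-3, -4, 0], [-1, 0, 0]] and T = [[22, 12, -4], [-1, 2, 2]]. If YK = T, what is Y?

Y = [[-4, -4, 2], [2, 0, -5]]

Since K sits to the right of Y, Y = TK⁻¹.
det K = -4, so K⁻¹ = [[0, 0, -1], [0, -1/4, 3/4], [1, 1/4, -15/4]].
Y = TK⁻¹ = [[22, 12, -4], [-1, 2, 2]] · [[0, 0, -1], [0, -1/4, 3/4], [1, 1/4, -15/4]] = [[-4, -4, 2], [2, 0, -5]].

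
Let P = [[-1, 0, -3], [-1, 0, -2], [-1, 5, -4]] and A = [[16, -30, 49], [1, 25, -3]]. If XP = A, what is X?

X = [[-5, -5, -6], [-5, -1, 5]]

P is on the right of X, so right-multiply by P⁻¹: X = AP⁻¹.
P has determinant 5; P⁻¹ = [[2, -3, 0], [-2/5, 1/5, 1/5], [-1, 1, 0]].
X = AP⁻¹ = [[16, -30, 49], [1, 25, -3]] · [[2, -3, 0], [-2/5, 1/5, 1/5], [-1, 1, 0]] = [[-5, -5, -6], [-5, -1, 5]].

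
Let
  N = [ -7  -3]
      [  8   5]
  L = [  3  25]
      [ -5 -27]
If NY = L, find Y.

Since N multiplies Y on the left, Y = N⁻¹L.
det N = -11, so N⁻¹ = [[-5/11, -3/11], [8/11, 7/11]].
Y = N⁻¹L = [[-5/11, -3/11], [8/11, 7/11]] · [[3, 25], [-5, -27]] = [[0, -4], [-1, 1]].

Y = [[0, -4], [-1, 1]]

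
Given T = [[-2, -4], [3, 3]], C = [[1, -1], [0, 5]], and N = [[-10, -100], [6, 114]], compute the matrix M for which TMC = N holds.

Left-multiply by T⁻¹ and right-multiply by C⁻¹: M = T⁻¹NC⁻¹.
det T = 6, so T⁻¹ = [[1/2, 2/3], [-1/2, -1/3]].
det C = 5; the adjugate gives C⁻¹ = [[1, 1/5], [0, 1/5]].
T⁻¹N = [[-1, 26], [3, 12]].
M = (T⁻¹N)C⁻¹ = [[-1, 5], [3, 3]].

M = [[-1, 5], [3, 3]]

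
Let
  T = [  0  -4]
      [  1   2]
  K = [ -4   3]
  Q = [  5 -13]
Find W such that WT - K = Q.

W = [[3, 1]]

WT = Q + K = [[1, -10]].
Right-multiplying both sides by T⁻¹ gives W = (Q + K)T⁻¹.
det T = 4; the adjugate gives T⁻¹ = [[1/2, 1], [-1/4, 0]].
W = (Q + K)T⁻¹ = [[3, 1]].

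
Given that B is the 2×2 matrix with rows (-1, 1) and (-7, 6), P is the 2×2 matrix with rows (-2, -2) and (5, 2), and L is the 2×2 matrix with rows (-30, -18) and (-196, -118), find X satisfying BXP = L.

Isolating X: multiply by B⁻¹ from the left and P⁻¹ from the right, so X = B⁻¹LP⁻¹.
B has determinant 1; B⁻¹ = [[6, -1], [7, -1]].
det P = 6; the adjugate gives P⁻¹ = [[1/3, 1/3], [-5/6, -1/3]].
B⁻¹L = [[16, 10], [-14, -8]].
X = (B⁻¹L)P⁻¹ = [[-3, 2], [2, -2]].

X = [[-3, 2], [2, -2]]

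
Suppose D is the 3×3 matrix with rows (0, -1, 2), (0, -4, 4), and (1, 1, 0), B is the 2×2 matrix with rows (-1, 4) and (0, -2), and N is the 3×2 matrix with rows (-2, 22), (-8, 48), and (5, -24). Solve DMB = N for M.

M = D⁻¹NB⁻¹ (apply D⁻¹ on the left and B⁻¹ on the right).
det D = 4; the adjugate gives D⁻¹ = [[-1, 1/2, 1], [1, -1/2, 0], [1, -1/4, 0]].
B has determinant 2; B⁻¹ = [[-1, -2], [0, -1/2]].
D⁻¹N = [[3, -22], [2, -2], [0, 10]].
M = (D⁻¹N)B⁻¹ = [[-3, 5], [-2, -3], [0, -5]].

M = [[-3, 5], [-2, -3], [0, -5]]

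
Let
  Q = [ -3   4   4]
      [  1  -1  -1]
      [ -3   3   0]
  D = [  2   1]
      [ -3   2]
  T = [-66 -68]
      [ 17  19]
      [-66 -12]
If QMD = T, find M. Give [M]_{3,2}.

Left-multiply by Q⁻¹ and right-multiply by D⁻¹: M = Q⁻¹TD⁻¹.
det Q = 3, so Q⁻¹ = [[1, 4, 0], [1, 4, 1/3], [0, -1, -1/3]].
D has determinant 7; D⁻¹ = [[2/7, -1/7], [3/7, 2/7]].
Q⁻¹T = [[2, 8], [-20, 4], [5, -15]].
M = (Q⁻¹T)D⁻¹ = [[4, 2], [-4, 4], [-5, -5]].

-5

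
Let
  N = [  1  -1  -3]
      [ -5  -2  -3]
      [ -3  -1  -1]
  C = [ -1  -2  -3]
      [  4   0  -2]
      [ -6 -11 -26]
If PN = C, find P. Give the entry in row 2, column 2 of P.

Since N sits to the right of P, P = CN⁻¹.
det N = -2; the adjugate gives N⁻¹ = [[1/2, -1, 3/2], [-2, 5, -9], [1/2, -2, 7/2]].
P = CN⁻¹ = [[-1, -2, -3], [4, 0, -2], [-6, -11, -26]] · [[1/2, -1, 3/2], [-2, 5, -9], [1/2, -2, 7/2]] = [[2, -3, 6], [1, 0, -1], [6, 3, -1]].

0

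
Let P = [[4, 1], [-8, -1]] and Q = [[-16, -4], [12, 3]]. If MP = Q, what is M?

M = [[-4, 0], [3, 0]]

P is on the right of M, so right-multiply by P⁻¹: M = QP⁻¹.
P has determinant 4; P⁻¹ = [[-1/4, -1/4], [2, 1]].
M = QP⁻¹ = [[-16, -4], [12, 3]] · [[-1/4, -1/4], [2, 1]] = [[-4, 0], [3, 0]].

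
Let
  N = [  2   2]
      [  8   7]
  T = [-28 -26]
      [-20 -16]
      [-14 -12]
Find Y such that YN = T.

Right-multiplying both sides by N⁻¹ gives Y = TN⁻¹.
det N = -2, so N⁻¹ = [[-7/2, 1], [4, -1]].
Y = TN⁻¹ = [[-28, -26], [-20, -16], [-14, -12]] · [[-7/2, 1], [4, -1]] = [[-6, -2], [6, -4], [1, -2]].

Y = [[-6, -2], [6, -4], [1, -2]]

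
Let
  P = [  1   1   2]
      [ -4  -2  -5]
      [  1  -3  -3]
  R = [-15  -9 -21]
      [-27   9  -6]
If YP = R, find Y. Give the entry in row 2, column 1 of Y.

3

Right-multiplying both sides by P⁻¹ gives Y = RP⁻¹.
det P = 2, so P⁻¹ = [[-9/2, -3/2, -1/2], [-17/2, -5/2, -3/2], [7, 2, 1]].
Y = RP⁻¹ = [[-15, -9, -21], [-27, 9, -6]] · [[-9/2, -3/2, -1/2], [-17/2, -5/2, -3/2], [7, 2, 1]] = [[-3, 3, 0], [3, 6, -6]].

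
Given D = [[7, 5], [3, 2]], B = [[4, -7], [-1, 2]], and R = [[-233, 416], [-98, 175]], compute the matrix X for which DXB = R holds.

X = [[-5, 4], [-3, 1]]

Isolating X: multiply by D⁻¹ from the left and B⁻¹ from the right, so X = D⁻¹RB⁻¹.
D has determinant -1; D⁻¹ = [[-2, 5], [3, -7]].
det B = 1; the adjugate gives B⁻¹ = [[2, 7], [1, 4]].
D⁻¹R = [[-24, 43], [-13, 23]].
X = (D⁻¹R)B⁻¹ = [[-5, 4], [-3, 1]].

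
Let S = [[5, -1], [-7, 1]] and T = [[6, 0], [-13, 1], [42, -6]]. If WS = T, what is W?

S is on the right of W, so right-multiply by S⁻¹: W = TS⁻¹.
det S = -2, so S⁻¹ = [[-1/2, -1/2], [-7/2, -5/2]].
W = TS⁻¹ = [[6, 0], [-13, 1], [42, -6]] · [[-1/2, -1/2], [-7/2, -5/2]] = [[-3, -3], [3, 4], [0, -6]].

W = [[-3, -3], [3, 4], [0, -6]]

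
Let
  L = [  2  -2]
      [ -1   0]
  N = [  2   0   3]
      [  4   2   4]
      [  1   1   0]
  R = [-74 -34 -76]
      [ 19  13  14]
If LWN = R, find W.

Left-multiply by L⁻¹ and right-multiply by N⁻¹: W = L⁻¹RN⁻¹.
det L = -2; the adjugate gives L⁻¹ = [[0, -1], [-1/2, -1]].
N has determinant -2; N⁻¹ = [[2, -3/2, 3], [-2, 3/2, -2], [-1, 1, -2]].
L⁻¹R = [[-19, -13, -14], [18, 4, 24]].
W = (L⁻¹R)N⁻¹ = [[2, -5, -3], [4, 3, -2]].

W = [[2, -5, -3], [4, 3, -2]]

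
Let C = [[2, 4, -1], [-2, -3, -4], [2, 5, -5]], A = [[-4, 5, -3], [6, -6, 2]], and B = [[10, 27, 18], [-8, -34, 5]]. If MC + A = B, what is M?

MC = B − A = [[14, 22, 21], [-14, -28, 3]].
Since C sits to the right of M, M = (B − A)C⁻¹.
det C = 2; the adjugate gives C⁻¹ = [[35/2, 15/2, -19/2], [-9, -4, 5], [-2, -1, 1]].
M = (B − A)C⁻¹ = [[5, -4, -2], [1, 4, -4]].

M = [[5, -4, -2], [1, 4, -4]]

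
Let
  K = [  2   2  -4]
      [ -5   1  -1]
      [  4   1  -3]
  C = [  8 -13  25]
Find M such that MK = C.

M = [[-1, -6, -5]]

Since K sits to the right of M, M = CK⁻¹.
K has determinant -6; K⁻¹ = [[1/3, -1/3, -1/3], [19/6, -5/3, -11/3], [3/2, -1, -2]].
M = CK⁻¹ = [[8, -13, 25]] · [[1/3, -1/3, -1/3], [19/6, -5/3, -11/3], [3/2, -1, -2]] = [[-1, -6, -5]].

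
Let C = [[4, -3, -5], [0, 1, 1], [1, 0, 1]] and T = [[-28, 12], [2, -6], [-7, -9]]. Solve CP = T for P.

P = [[-6, -4], [3, -1], [-1, -5]]

C is on the left of P, so left-multiply by C⁻¹: P = C⁻¹T.
det C = 6; the adjugate gives C⁻¹ = [[1/6, 1/2, 1/3], [1/6, 3/2, -2/3], [-1/6, -1/2, 2/3]].
P = C⁻¹T = [[1/6, 1/2, 1/3], [1/6, 3/2, -2/3], [-1/6, -1/2, 2/3]] · [[-28, 12], [2, -6], [-7, -9]] = [[-6, -4], [3, -1], [-1, -5]].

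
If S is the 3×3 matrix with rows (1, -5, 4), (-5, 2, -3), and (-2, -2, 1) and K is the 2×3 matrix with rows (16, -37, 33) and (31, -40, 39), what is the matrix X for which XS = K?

Since S sits to the right of X, X = KS⁻¹.
S has determinant -3; S⁻¹ = [[4/3, 1, -7/3], [-11/3, -3, 17/3], [-14/3, -4, 23/3]].
X = KS⁻¹ = [[16, -37, 33], [31, -40, 39]] · [[4/3, 1, -7/3], [-11/3, -3, 17/3], [-14/3, -4, 23/3]] = [[3, -5, 6], [6, -5, 0]].

X = [[3, -5, 6], [6, -5, 0]]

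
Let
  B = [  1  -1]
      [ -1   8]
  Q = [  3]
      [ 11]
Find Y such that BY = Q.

B is on the left of Y, so left-multiply by B⁻¹: Y = B⁻¹Q.
B has determinant 7; B⁻¹ = [[8/7, 1/7], [1/7, 1/7]].
Y = B⁻¹Q = [[8/7, 1/7], [1/7, 1/7]] · [[3], [11]] = [[5], [2]].

Y = [[5], [2]]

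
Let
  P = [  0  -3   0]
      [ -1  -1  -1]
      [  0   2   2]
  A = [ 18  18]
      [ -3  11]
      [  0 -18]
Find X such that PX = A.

X = [[3, -2], [-6, -6], [6, -3]]

P is on the left of X, so left-multiply by P⁻¹: X = P⁻¹A.
P has determinant -6; P⁻¹ = [[0, -1, -1/2], [-1/3, 0, 0], [1/3, 0, 1/2]].
X = P⁻¹A = [[0, -1, -1/2], [-1/3, 0, 0], [1/3, 0, 1/2]] · [[18, 18], [-3, 11], [0, -18]] = [[3, -2], [-6, -6], [6, -3]].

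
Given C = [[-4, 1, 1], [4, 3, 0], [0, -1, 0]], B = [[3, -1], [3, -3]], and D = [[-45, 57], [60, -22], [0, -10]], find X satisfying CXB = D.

X = C⁻¹DB⁻¹ (apply C⁻¹ on the left and B⁻¹ on the right).
det C = -4, so C⁻¹ = [[0, 1/4, 3/4], [0, 0, -1], [1, 1, 4]].
det B = -6; the adjugate gives B⁻¹ = [[1/2, -1/6], [1/2, -1/2]].
C⁻¹D = [[15, -13], [0, 10], [15, -5]].
X = (C⁻¹D)B⁻¹ = [[1, 4], [5, -5], [5, 0]].

X = [[1, 4], [5, -5], [5, 0]]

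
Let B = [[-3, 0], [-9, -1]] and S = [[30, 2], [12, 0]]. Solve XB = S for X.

X = [[-4, -2], [-4, 0]]

Since B sits to the right of X, X = SB⁻¹.
det B = 3; the adjugate gives B⁻¹ = [[-1/3, 0], [3, -1]].
X = SB⁻¹ = [[30, 2], [12, 0]] · [[-1/3, 0], [3, -1]] = [[-4, -2], [-4, 0]].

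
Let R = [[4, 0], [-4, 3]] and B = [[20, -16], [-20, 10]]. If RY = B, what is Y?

Y = [[5, -4], [0, -2]]

R is on the left of Y, so left-multiply by R⁻¹: Y = R⁻¹B.
R has determinant 12; R⁻¹ = [[1/4, 0], [1/3, 1/3]].
Y = R⁻¹B = [[1/4, 0], [1/3, 1/3]] · [[20, -16], [-20, 10]] = [[5, -4], [0, -2]].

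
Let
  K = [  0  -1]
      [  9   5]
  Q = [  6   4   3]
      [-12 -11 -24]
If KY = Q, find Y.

K is on the left of Y, so left-multiply by K⁻¹: Y = K⁻¹Q.
K has determinant 9; K⁻¹ = [[5/9, 1/9], [-1, 0]].
Y = K⁻¹Q = [[5/9, 1/9], [-1, 0]] · [[6, 4, 3], [-12, -11, -24]] = [[2, 1, -1], [-6, -4, -3]].

Y = [[2, 1, -1], [-6, -4, -3]]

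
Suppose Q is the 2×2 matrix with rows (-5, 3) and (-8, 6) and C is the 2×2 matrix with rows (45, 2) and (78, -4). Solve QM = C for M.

M = [[-6, -4], [5, -6]]

Q is on the left of M, so left-multiply by Q⁻¹: M = Q⁻¹C.
det Q = -6, so Q⁻¹ = [[-1, 1/2], [-4/3, 5/6]].
M = Q⁻¹C = [[-1, 1/2], [-4/3, 5/6]] · [[45, 2], [78, -4]] = [[-6, -4], [5, -6]].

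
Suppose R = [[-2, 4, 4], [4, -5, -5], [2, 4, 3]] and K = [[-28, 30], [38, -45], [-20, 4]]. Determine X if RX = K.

X = [[2, -5], [-6, -1], [0, 6]]

Since R multiplies X on the left, X = R⁻¹K.
R has determinant 6; R⁻¹ = [[5/6, 2/3, 0], [-11/3, -7/3, 1], [13/3, 8/3, -1]].
X = R⁻¹K = [[5/6, 2/3, 0], [-11/3, -7/3, 1], [13/3, 8/3, -1]] · [[-28, 30], [38, -45], [-20, 4]] = [[2, -5], [-6, -1], [0, 6]].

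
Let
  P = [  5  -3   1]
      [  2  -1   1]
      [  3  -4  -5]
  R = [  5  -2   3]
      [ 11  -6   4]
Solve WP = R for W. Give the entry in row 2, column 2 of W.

Since P sits to the right of W, W = RP⁻¹.
P has determinant 1; P⁻¹ = [[9, -19, -2], [13, -28, -3], [-5, 11, 1]].
W = RP⁻¹ = [[5, -2, 3], [11, -6, 4]] · [[9, -19, -2], [13, -28, -3], [-5, 11, 1]] = [[4, -6, -1], [1, 3, 0]].

3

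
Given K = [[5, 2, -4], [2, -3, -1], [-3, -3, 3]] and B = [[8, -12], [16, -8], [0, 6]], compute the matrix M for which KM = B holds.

M = [[0, -2], [-4, 1], [-4, 1]]

K is on the left of M, so left-multiply by K⁻¹: M = K⁻¹B.
det K = -6, so K⁻¹ = [[2, -1, 7/3], [1/2, -1/2, 1/2], [5/2, -3/2, 19/6]].
M = K⁻¹B = [[2, -1, 7/3], [1/2, -1/2, 1/2], [5/2, -3/2, 19/6]] · [[8, -12], [16, -8], [0, 6]] = [[0, -2], [-4, 1], [-4, 1]].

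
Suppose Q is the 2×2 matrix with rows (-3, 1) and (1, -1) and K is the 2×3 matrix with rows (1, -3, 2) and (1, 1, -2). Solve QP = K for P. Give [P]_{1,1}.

-1

Since Q multiplies P on the left, P = Q⁻¹K.
Q has determinant 2; Q⁻¹ = [[-1/2, -1/2], [-1/2, -3/2]].
P = Q⁻¹K = [[-1/2, -1/2], [-1/2, -3/2]] · [[1, -3, 2], [1, 1, -2]] = [[-1, 1, 0], [-2, 0, 2]].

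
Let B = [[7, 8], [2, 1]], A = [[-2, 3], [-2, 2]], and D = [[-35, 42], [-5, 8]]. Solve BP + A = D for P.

BP = D − A = [[-33, 39], [-3, 6]].
Since B multiplies P on the left, P = B⁻¹(D − A).
B has determinant -9; B⁻¹ = [[-1/9, 8/9], [2/9, -7/9]].
P = B⁻¹(D − A) = [[1, 1], [-5, 4]].

P = [[1, 1], [-5, 4]]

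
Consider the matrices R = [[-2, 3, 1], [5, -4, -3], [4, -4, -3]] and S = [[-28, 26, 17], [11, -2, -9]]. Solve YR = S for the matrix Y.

R is on the right of Y, so right-multiply by R⁻¹: Y = SR⁻¹.
det R = 5, so R⁻¹ = [[0, 1, -1], [3/5, 2/5, -1/5], [-4/5, 4/5, -7/5]].
Y = SR⁻¹ = [[-28, 26, 17], [11, -2, -9]] · [[0, 1, -1], [3/5, 2/5, -1/5], [-4/5, 4/5, -7/5]] = [[2, -4, -1], [6, 3, 2]].

Y = [[2, -4, -1], [6, 3, 2]]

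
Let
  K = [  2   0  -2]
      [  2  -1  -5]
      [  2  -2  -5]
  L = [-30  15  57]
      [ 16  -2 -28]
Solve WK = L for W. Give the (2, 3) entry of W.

-2

Right-multiplying both sides by K⁻¹ gives W = LK⁻¹.
det K = -6; the adjugate gives K⁻¹ = [[5/6, -2/3, 1/3], [0, 1, -1], [1/3, -2/3, 1/3]].
W = LK⁻¹ = [[-30, 15, 57], [16, -2, -28]] · [[5/6, -2/3, 1/3], [0, 1, -1], [1/3, -2/3, 1/3]] = [[-6, -3, -6], [4, 6, -2]].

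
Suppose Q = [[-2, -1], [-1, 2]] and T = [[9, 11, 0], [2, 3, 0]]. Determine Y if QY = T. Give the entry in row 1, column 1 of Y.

-4

Q is on the left of Y, so left-multiply by Q⁻¹: Y = Q⁻¹T.
det Q = -5; the adjugate gives Q⁻¹ = [[-2/5, -1/5], [-1/5, 2/5]].
Y = Q⁻¹T = [[-2/5, -1/5], [-1/5, 2/5]] · [[9, 11, 0], [2, 3, 0]] = [[-4, -5, 0], [-1, -1, 0]].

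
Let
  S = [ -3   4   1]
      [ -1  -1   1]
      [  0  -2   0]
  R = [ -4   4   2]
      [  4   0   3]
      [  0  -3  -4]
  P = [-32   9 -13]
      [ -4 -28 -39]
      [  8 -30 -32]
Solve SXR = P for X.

X = [[4, 5, -1], [3, 2, -1], [3, 2, 2]]

Left-multiply by S⁻¹ and right-multiply by R⁻¹: X = S⁻¹PR⁻¹.
S has determinant -4; S⁻¹ = [[-1/2, 1/2, -5/4], [0, 0, -1/2], [-1/2, 3/2, -7/4]].
R has determinant 4; R⁻¹ = [[9/4, 5/2, 3], [4, 4, 5], [-3, -3, -4]].
S⁻¹P = [[4, 19, 27], [-4, 15, 16], [-4, 6, 4]].
X = (S⁻¹P)R⁻¹ = [[4, 5, -1], [3, 2, -1], [3, 2, 2]].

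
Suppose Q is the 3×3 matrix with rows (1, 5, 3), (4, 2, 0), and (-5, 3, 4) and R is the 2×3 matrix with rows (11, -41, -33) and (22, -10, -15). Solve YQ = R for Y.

Y = [[-3, -4, -6], [-1, 2, -3]]

Since Q sits to the right of Y, Y = RQ⁻¹.
det Q = -6, so Q⁻¹ = [[-4/3, 11/6, 1], [8/3, -19/6, -2], [-11/3, 14/3, 3]].
Y = RQ⁻¹ = [[11, -41, -33], [22, -10, -15]] · [[-4/3, 11/6, 1], [8/3, -19/6, -2], [-11/3, 14/3, 3]] = [[-3, -4, -6], [-1, 2, -3]].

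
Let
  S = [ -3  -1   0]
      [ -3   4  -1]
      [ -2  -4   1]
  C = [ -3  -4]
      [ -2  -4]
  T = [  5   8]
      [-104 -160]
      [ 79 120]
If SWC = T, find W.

Left-multiply by S⁻¹ and right-multiply by C⁻¹: W = S⁻¹TC⁻¹.
det S = -5, so S⁻¹ = [[0, -1/5, -1/5], [-1, 3/5, 3/5], [-4, 2, 3]].
det C = 4, so C⁻¹ = [[-1, 1], [1/2, -3/4]].
S⁻¹T = [[5, 8], [-20, -32], [9, 8]].
W = (S⁻¹T)C⁻¹ = [[-1, -1], [4, 4], [-5, 3]].

W = [[-1, -1], [4, 4], [-5, 3]]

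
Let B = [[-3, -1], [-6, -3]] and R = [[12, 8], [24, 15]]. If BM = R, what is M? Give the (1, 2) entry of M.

Since B multiplies M on the left, M = B⁻¹R.
det B = 3, so B⁻¹ = [[-1, 1/3], [2, -1]].
M = B⁻¹R = [[-1, 1/3], [2, -1]] · [[12, 8], [24, 15]] = [[-4, -3], [0, 1]].

-3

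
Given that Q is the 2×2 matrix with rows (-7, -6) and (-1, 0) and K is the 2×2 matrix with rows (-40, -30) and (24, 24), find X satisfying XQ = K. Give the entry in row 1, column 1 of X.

Right-multiplying both sides by Q⁻¹ gives X = KQ⁻¹.
det Q = -6; the adjugate gives Q⁻¹ = [[0, -1], [-1/6, 7/6]].
X = KQ⁻¹ = [[-40, -30], [24, 24]] · [[0, -1], [-1/6, 7/6]] = [[5, 5], [-4, 4]].

5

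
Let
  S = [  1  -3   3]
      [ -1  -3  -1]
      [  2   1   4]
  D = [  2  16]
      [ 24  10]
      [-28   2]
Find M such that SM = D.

M = [[-1, 1], [-6, -4], [-5, 1]]

Left-multiplying both sides by S⁻¹ gives M = S⁻¹D.
det S = -2; the adjugate gives S⁻¹ = [[11/2, -15/2, -6], [-1, 1, 1], [-5/2, 7/2, 3]].
M = S⁻¹D = [[11/2, -15/2, -6], [-1, 1, 1], [-5/2, 7/2, 3]] · [[2, 16], [24, 10], [-28, 2]] = [[-1, 1], [-6, -4], [-5, 1]].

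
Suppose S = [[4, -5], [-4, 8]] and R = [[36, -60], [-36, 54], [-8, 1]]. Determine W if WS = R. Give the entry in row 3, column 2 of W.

S is on the right of W, so right-multiply by S⁻¹: W = RS⁻¹.
S has determinant 12; S⁻¹ = [[2/3, 5/12], [1/3, 1/3]].
W = RS⁻¹ = [[36, -60], [-36, 54], [-8, 1]] · [[2/3, 5/12], [1/3, 1/3]] = [[4, -5], [-6, 3], [-5, -3]].

-3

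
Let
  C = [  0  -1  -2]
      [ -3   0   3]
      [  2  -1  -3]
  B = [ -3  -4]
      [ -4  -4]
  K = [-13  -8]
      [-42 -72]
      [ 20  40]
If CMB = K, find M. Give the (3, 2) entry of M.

Left-multiply by C⁻¹ and right-multiply by B⁻¹: M = C⁻¹KB⁻¹.
C has determinant -3; C⁻¹ = [[-1, 1/3, 1], [1, -4/3, -2], [-1, 2/3, 1]].
det B = -4, so B⁻¹ = [[1, -1], [-1, 3/4]].
C⁻¹K = [[19, 24], [3, 8], [5, 0]].
M = (C⁻¹K)B⁻¹ = [[-5, -1], [-5, 3], [5, -5]].

-5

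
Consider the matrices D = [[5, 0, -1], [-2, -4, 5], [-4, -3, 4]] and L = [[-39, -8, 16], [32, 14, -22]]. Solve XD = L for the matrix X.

X = [[-5, -1, 4], [4, -2, -2]]

Right-multiplying both sides by D⁻¹ gives X = LD⁻¹.
det D = 5; the adjugate gives D⁻¹ = [[-1/5, 3/5, -4/5], [-12/5, 16/5, -23/5], [-2, 3, -4]].
X = LD⁻¹ = [[-39, -8, 16], [32, 14, -22]] · [[-1/5, 3/5, -4/5], [-12/5, 16/5, -23/5], [-2, 3, -4]] = [[-5, -1, 4], [4, -2, -2]].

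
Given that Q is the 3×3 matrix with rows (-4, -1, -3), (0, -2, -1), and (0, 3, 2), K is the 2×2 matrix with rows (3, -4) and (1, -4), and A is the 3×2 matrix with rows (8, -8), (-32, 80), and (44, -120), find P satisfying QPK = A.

Isolating P: multiply by Q⁻¹ from the left and K⁻¹ from the right, so P = Q⁻¹AK⁻¹.
det Q = 4, so Q⁻¹ = [[-1/4, -7/4, -5/4], [0, -2, -1], [0, 3, 2]].
K has determinant -8; K⁻¹ = [[1/2, -1/2], [1/8, -3/8]].
Q⁻¹A = [[-1, 12], [20, -40], [-8, 0]].
P = (Q⁻¹A)K⁻¹ = [[1, -4], [5, 5], [-4, 4]].

P = [[1, -4], [5, 5], [-4, 4]]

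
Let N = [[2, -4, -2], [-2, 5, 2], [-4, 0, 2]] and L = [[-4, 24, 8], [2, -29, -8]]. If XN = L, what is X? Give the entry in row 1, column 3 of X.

N is on the right of X, so right-multiply by N⁻¹: X = LN⁻¹.
det N = -4, so N⁻¹ = [[-5/2, -2, -1/2], [1, 1, 0], [-5, -4, -1/2]].
X = LN⁻¹ = [[-4, 24, 8], [2, -29, -8]] · [[-5/2, -2, -1/2], [1, 1, 0], [-5, -4, -1/2]] = [[-6, 0, -2], [6, -1, 3]].

-2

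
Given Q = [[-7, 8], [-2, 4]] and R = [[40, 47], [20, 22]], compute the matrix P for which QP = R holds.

P = [[0, -1], [5, 5]]

Left-multiplying both sides by Q⁻¹ gives P = Q⁻¹R.
det Q = -12, so Q⁻¹ = [[-1/3, 2/3], [-1/6, 7/12]].
P = Q⁻¹R = [[-1/3, 2/3], [-1/6, 7/12]] · [[40, 47], [20, 22]] = [[0, -1], [5, 5]].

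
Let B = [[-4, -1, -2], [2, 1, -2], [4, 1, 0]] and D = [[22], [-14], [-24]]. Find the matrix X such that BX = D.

Left-multiplying both sides by B⁻¹ gives X = B⁻¹D.
B has determinant 4; B⁻¹ = [[1/2, -1/2, 1], [-2, 2, -3], [-1/2, 0, -1/2]].
X = B⁻¹D = [[1/2, -1/2, 1], [-2, 2, -3], [-1/2, 0, -1/2]] · [[22], [-14], [-24]] = [[-6], [0], [1]].

X = [[-6], [0], [1]]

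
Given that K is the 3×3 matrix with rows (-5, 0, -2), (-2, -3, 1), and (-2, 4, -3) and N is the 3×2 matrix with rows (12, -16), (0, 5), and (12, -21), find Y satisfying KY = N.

Y = [[-4, 2], [4, -2], [4, 3]]

Left-multiplying both sides by K⁻¹ gives Y = K⁻¹N.
det K = 3; the adjugate gives K⁻¹ = [[5/3, -8/3, -2], [-8/3, 11/3, 3], [-14/3, 20/3, 5]].
Y = K⁻¹N = [[5/3, -8/3, -2], [-8/3, 11/3, 3], [-14/3, 20/3, 5]] · [[12, -16], [0, 5], [12, -21]] = [[-4, 2], [4, -2], [4, 3]].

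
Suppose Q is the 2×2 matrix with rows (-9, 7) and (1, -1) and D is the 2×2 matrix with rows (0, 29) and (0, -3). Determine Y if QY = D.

Y = [[0, -4], [0, -1]]

Since Q multiplies Y on the left, Y = Q⁻¹D.
Q has determinant 2; Q⁻¹ = [[-1/2, -7/2], [-1/2, -9/2]].
Y = Q⁻¹D = [[-1/2, -7/2], [-1/2, -9/2]] · [[0, 29], [0, -3]] = [[0, -4], [0, -1]].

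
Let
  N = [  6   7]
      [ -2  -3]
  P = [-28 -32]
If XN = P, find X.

X = [[-5, -1]]

Since N sits to the right of X, X = PN⁻¹.
N has determinant -4; N⁻¹ = [[3/4, 7/4], [-1/2, -3/2]].
X = PN⁻¹ = [[-28, -32]] · [[3/4, 7/4], [-1/2, -3/2]] = [[-5, -1]].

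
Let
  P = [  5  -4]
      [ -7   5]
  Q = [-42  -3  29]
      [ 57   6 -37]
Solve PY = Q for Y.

P is on the left of Y, so left-multiply by P⁻¹: Y = P⁻¹Q.
P has determinant -3; P⁻¹ = [[-5/3, -4/3], [-7/3, -5/3]].
Y = P⁻¹Q = [[-5/3, -4/3], [-7/3, -5/3]] · [[-42, -3, 29], [57, 6, -37]] = [[-6, -3, 1], [3, -3, -6]].

Y = [[-6, -3, 1], [3, -3, -6]]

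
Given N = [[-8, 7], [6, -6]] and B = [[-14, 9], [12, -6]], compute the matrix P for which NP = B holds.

Since N multiplies P on the left, P = N⁻¹B.
N has determinant 6; N⁻¹ = [[-1, -7/6], [-1, -4/3]].
P = N⁻¹B = [[-1, -7/6], [-1, -4/3]] · [[-14, 9], [12, -6]] = [[0, -2], [-2, -1]].

P = [[0, -2], [-2, -1]]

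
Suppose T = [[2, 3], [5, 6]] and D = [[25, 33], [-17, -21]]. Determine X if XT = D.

Since T sits to the right of X, X = DT⁻¹.
det T = -3; the adjugate gives T⁻¹ = [[-2, 1], [5/3, -2/3]].
X = DT⁻¹ = [[25, 33], [-17, -21]] · [[-2, 1], [5/3, -2/3]] = [[5, 3], [-1, -3]].

X = [[5, 3], [-1, -3]]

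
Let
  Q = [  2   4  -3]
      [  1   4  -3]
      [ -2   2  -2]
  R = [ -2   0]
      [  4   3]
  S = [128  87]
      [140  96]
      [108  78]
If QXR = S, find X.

Isolating X: multiply by Q⁻¹ from the left and R⁻¹ from the right, so X = Q⁻¹SR⁻¹.
det Q = -2; the adjugate gives Q⁻¹ = [[1, -1, 0], [-4, 5, -3/2], [-5, 6, -2]].
det R = -6, so R⁻¹ = [[-1/2, 0], [2/3, 1/3]].
Q⁻¹S = [[-12, -9], [26, 15], [-16, -15]].
X = (Q⁻¹S)R⁻¹ = [[0, -3], [-3, 5], [-2, -5]].

X = [[0, -3], [-3, 5], [-2, -5]]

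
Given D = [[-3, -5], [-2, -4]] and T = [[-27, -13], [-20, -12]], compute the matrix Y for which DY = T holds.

Y = [[4, -4], [3, 5]]

Left-multiplying both sides by D⁻¹ gives Y = D⁻¹T.
det D = 2, so D⁻¹ = [[-2, 5/2], [1, -3/2]].
Y = D⁻¹T = [[-2, 5/2], [1, -3/2]] · [[-27, -13], [-20, -12]] = [[4, -4], [3, 5]].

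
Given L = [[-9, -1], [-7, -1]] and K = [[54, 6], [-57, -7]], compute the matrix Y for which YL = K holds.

Right-multiplying both sides by L⁻¹ gives Y = KL⁻¹.
det L = 2; the adjugate gives L⁻¹ = [[-1/2, 1/2], [7/2, -9/2]].
Y = KL⁻¹ = [[54, 6], [-57, -7]] · [[-1/2, 1/2], [7/2, -9/2]] = [[-6, 0], [4, 3]].

Y = [[-6, 0], [4, 3]]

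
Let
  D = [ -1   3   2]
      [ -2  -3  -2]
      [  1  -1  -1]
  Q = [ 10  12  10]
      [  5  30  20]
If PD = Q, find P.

D is on the right of P, so right-multiply by D⁻¹: P = QD⁻¹.
det D = -3, so D⁻¹ = [[-1/3, -1/3, 0], [4/3, 1/3, 2], [-5/3, -2/3, -3]].
P = QD⁻¹ = [[10, 12, 10], [5, 30, 20]] · [[-1/3, -1/3, 0], [4/3, 1/3, 2], [-5/3, -2/3, -3]] = [[-4, -6, -6], [5, -5, 0]].

P = [[-4, -6, -6], [5, -5, 0]]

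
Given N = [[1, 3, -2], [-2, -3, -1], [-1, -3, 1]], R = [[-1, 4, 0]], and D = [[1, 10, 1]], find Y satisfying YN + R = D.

Y = [[-3, 0, -5]]

YN = D − R = [[2, 6, 1]].
Right-multiplying both sides by N⁻¹ gives Y = (D − R)N⁻¹.
N has determinant -3; N⁻¹ = [[2, -1, 3], [-1, 1/3, -5/3], [-1, 0, -1]].
Y = (D − R)N⁻¹ = [[-3, 0, -5]].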